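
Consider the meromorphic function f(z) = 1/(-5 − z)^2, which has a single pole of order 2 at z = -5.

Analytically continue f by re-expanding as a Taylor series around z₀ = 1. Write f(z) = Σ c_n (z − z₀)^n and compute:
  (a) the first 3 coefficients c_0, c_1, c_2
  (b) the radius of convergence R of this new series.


Let w = z − z₀, so z = z₀ + w.
Then -5 − z = -5 − (z₀ + w) = (-5 − z₀) − w = -6 − w.
f(z) = 1/(-6 − w)^2 = (1/(-6)^2) · (1 − w/(-6))^{−2}.
By the binomial series (1−u)^{−2} = Σ_{n≥0} C(n+1, 1) u^n for |u|<1, with u = w/(-6):
  c_n = C(n+1, 1) / (-6)^(n+2).
  c_0 = 1/(-6)^2 = 1/36.
  c_1 = 2/(-6)^3 = -1/108.
  c_2 = 3/(-6)^4 = 1/432.
The series is valid for |w/d| < 1, i.e. |z − z₀| < |d|.
Radius of convergence: R = |-5 − z₀| = |-6| = 6 (distance from z₀ to the singularity z = -5).

c_0 = 1/36, c_1 = -1/108, c_2 = 1/432; R = 6.


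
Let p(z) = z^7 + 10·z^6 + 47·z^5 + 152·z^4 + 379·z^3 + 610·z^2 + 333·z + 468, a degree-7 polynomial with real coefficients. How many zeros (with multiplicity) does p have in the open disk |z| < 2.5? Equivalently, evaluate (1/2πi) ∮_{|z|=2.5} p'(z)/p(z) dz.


The zeros of p are: -4, (0 + 1i), (0 - 1i), (-3 + 2i), (-3 - 2i), (0 + 3i), (0 - 3i).
Their magnitudes are: 4, 1, 1, 3.606, 3.606, 3, 3.
Zeros with |z| < R = 2.5: (0 + 1i), (0 - 1i).
Count = 2.
By the argument principle, (1/2πi) ∮_{|z|=R} p'(z)/p(z) dz equals exactly this count.

Number of zeros inside |z| < 2.5: 2.


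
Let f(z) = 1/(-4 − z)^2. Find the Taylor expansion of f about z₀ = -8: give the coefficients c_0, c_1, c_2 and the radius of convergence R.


Let w = z − z₀, so z = z₀ + w.
Then -4 − z = -4 − (z₀ + w) = (-4 − z₀) − w = 4 − w.
f(z) = 1/(4 − w)^2 = (1/(4)^2) · (1 − w/(4))^{−2}.
By the binomial series (1−u)^{−2} = Σ_{n≥0} C(n+1, 1) u^n for |u|<1, with u = w/(4):
  c_n = C(n+1, 1) / (4)^(n+2).
  c_0 = 1/(4)^2 = 1/16.
  c_1 = 2/(4)^3 = 1/32.
  c_2 = 3/(4)^4 = 3/256.
The series is valid for |w/d| < 1, i.e. |z − z₀| < |d|.
Radius of convergence: R = |-4 − z₀| = |4| = 4 (distance from z₀ to the singularity z = -4).

c_0 = 1/16, c_1 = 1/32, c_2 = 3/256; R = 4.


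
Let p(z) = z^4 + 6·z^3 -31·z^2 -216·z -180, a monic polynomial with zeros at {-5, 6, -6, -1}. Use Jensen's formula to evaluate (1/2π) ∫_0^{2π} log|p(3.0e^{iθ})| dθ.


Zeros: -6, -5, -1, 6; r = 3.0.
Inside |z| < r: -1. Outside (|z| ≥ r): -6, -5, 6.
p(0) = -180, so log|p(0)| = log(180) = 5.1930.
Apply Jensen: I(r) = log|p(0)| + Σ_k log(r/|z_k|), summed over zeros inside |z| < r.
  log(r/|z_k|) for z_k = -1: log(3.0/1) = 1.0986
  Outside zeros (-6, -5, 6) contribute nothing to the Jensen sum.
Sum over inside zeros: 1.0986.
I(r) = log|p(0)| + (inside sum) = 5.1930 + 1.0986 = 6.2916.
Note: since some zeros are outside |z| ≤ r, the simplified n·log(r) form does NOT apply — only the inside zeros contribute.

I(r) ≈ 6.2916.


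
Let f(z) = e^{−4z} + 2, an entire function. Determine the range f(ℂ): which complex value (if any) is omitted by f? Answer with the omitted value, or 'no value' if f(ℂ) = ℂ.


Little Picard bounds the complement of f(ℂ) to at most one point.
e^{−4z} is never zero on ℂ, so 1·e^{−4z} takes every value in ℂ ∖ {0}. Adding 2 shifts the range to ℂ ∖ {2}. Thus f omits exactly the value 2.

Omitted value: 2.


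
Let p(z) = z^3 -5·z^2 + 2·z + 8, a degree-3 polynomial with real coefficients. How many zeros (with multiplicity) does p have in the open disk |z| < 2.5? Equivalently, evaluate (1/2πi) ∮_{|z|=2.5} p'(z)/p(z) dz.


The zeros of p are: -1, 4, 2.
Their magnitudes are: 1, 4, 2.
Zeros with |z| < R = 2.5: -1, 2.
Count = 2.
By the argument principle, (1/2πi) ∮_{|z|=R} p'(z)/p(z) dz equals exactly this count.

Number of zeros inside |z| < 2.5: 2.


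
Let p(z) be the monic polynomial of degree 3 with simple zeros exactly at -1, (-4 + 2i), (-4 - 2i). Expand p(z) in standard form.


The polynomial is p(z) = ∏_{α ∈ S} (z − α), where S = {-1, (-4 + 2i), (-4 - 2i)}.
Expanding the product yields: p(z) = z^3 + 9·z^2 + 28·z + 20.
Note conjugate pairs combine to real quadratics: (z − (-4+2i))(z − (-4−2i)) = z² + 8z + 20.
The resulting polynomial has degree 3 and real coefficients as required.

p(z) = z^3 + 9·z^2 + 28·z + 20.


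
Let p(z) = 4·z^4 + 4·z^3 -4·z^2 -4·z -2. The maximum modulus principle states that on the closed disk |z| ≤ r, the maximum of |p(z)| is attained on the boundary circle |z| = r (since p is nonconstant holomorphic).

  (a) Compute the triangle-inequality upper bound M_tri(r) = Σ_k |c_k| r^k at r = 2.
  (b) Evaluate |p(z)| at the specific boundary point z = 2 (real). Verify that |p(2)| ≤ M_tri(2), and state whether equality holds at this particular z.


Coefficients: c_0 = -2, c_1 = -4, c_2 = -4, c_3 = 4, c_4 = 4. Radius r = 2.
Part (a). Triangle bound: M_tri(r) = Σ_k |c_k| r^k
  = |-2|·2^0 + |-4|·2^1 + |-4|·2^2 + |4|·2^3 + |4|·2^4
  = 2 + 8 + 16 + 32 + 64 = 122.
This bounds M(r) := max_{|z|=r} |p(z)| from above; equality holds iff all terms c_k z^k can be made to align in phase at a single z on |z|=r.
Part (b). At z = 2 (real, on the circle |z| = r):
  p(2) = (-2)·2^0 + (-4)·2^1 + (-4)·2^2 + (4)·2^3 + (4)·2^4 = 70.
  |p(2)| = 70.
Check: |p(2)| = 70 ≤ 122 = M_tri(2). ✓ Equality does not hold at z = 2 (the coefficients have mixed signs, so the terms do not all align in phase there).

M_tri(2) = 122; |p(2)| = 70; equality at z=2: no.


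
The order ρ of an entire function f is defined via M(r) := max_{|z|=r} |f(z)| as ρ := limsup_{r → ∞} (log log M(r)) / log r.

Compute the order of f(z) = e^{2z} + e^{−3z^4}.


Each summand is entire of order 1 and 4 respectively (as in the single-exponential case). The order of a sum is at most the max of the orders, so ρ ≤ 4. For the lower bound: on |z|=r choose arg z so that -3z^4 is real positive; then |e^{-3z^4}| = e^{3r^4} while |e^{2z}| ≤ e^{2r^1} = o(e^{3r^4}). So |f| ≥ e^{3r^4}(1 − o(1)) and ρ ≥ 4. Hence ρ = max(1, 4) = 4.
Therefore ρ = 4.

Order ρ = 4.


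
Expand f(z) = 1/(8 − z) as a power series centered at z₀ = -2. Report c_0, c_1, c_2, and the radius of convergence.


Let w = z − z₀, so z = z₀ + w.
Then 8 − z = 8 − (z₀ + w) = (8 − z₀) − w = 10 − w.
f(z) = 1/(10 − w) = (1/(10)) · 1/(1 − w/(10)) = Σ_{n≥0} w^n / (10)^(n+1).
So c_n = 1/(10)^(n+1):
  c_0 = 1/(10)^1 = 1/10.
  c_1 = 1/(10)^2 = 1/100.
  c_2 = 1/(10)^3 = 1/1000.
The series is valid for |w/d| < 1, i.e. |z − z₀| < |d|.
Radius of convergence: R = |8 − z₀| = |10| = 10 (distance from z₀ to the singularity z = 8).

c_0 = 1/10, c_1 = 1/100, c_2 = 1/1000; R = 10.


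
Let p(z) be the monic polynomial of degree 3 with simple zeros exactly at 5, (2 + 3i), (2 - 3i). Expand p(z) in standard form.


The polynomial is p(z) = ∏_{α ∈ S} (z − α), where S = {5, (2 + 3i), (2 - 3i)}.
Expanding the product yields: p(z) = z^3 -9·z^2 + 33·z -65.
Note conjugate pairs combine to real quadratics: (z − (2+3i))(z − (2−3i)) = z² − 4z + 13.
The resulting polynomial has degree 3 and real coefficients as required.

p(z) = z^3 -9·z^2 + 33·z -65.


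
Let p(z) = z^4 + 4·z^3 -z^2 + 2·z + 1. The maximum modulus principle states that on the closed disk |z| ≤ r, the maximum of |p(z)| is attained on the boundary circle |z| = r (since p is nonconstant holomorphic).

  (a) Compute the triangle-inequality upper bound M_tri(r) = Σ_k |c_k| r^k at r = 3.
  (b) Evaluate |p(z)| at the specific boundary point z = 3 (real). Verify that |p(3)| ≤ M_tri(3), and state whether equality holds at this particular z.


Coefficients: c_0 = 1, c_1 = 2, c_2 = -1, c_3 = 4, c_4 = 1. Radius r = 3.
Part (a). Triangle bound: M_tri(r) = Σ_k |c_k| r^k
  = |1|·3^0 + |2|·3^1 + |-1|·3^2 + |4|·3^3 + |1|·3^4
  = 1 + 6 + 9 + 108 + 81 = 205.
This bounds M(r) := max_{|z|=r} |p(z)| from above; equality holds iff all terms c_k z^k can be made to align in phase at a single z on |z|=r.
Part (b). At z = 3 (real, on the circle |z| = r):
  p(3) = (1)·3^0 + (2)·3^1 + (-1)·3^2 + (4)·3^3 + (1)·3^4 = 187.
  |p(3)| = 187.
Check: |p(3)| = 187 ≤ 205 = M_tri(3). ✓ Equality does not hold at z = 3 (the coefficients have mixed signs, so the terms do not all align in phase there).

M_tri(3) = 205; |p(3)| = 187; equality at z=3: no.


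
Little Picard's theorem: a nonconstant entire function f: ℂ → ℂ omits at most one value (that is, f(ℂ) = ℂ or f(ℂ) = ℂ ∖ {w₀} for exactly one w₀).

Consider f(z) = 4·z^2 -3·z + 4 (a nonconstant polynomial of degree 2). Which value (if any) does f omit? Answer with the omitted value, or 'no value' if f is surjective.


Little Picard bounds the complement of f(ℂ) to at most one point.
For every w ∈ ℂ, the equation p(z) − w = 0 is a nonconstant polynomial in z and hence has at least one root by the fundamental theorem of algebra. So p is surjective onto ℂ, omitting no value.

Omitted value: no value.


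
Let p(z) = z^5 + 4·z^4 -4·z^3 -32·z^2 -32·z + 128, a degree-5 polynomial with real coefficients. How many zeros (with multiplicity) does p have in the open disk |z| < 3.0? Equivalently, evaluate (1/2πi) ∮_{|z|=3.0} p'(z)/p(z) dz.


The zeros of p are: (-2 + 2i), (-2 - 2i), -4, 2, 2.
Their magnitudes are: 2.828, 2.828, 4, 2, 2.
Zeros with |z| < R = 3.0: (-2 + 2i), (-2 - 2i), 2, 2.
Count = 4.
By the argument principle, (1/2πi) ∮_{|z|=R} p'(z)/p(z) dz equals exactly this count.

Number of zeros inside |z| < 3.0: 4.


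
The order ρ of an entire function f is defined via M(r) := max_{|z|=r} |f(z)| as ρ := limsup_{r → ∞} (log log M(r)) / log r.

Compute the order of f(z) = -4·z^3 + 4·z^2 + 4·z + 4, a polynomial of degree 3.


|f(z)| ≤ Σ|c_k|·r^k = O(r^3) as r → ∞. Polynomial growth is O(e^{r^ε}) for every ε > 0 (since r^3/e^{r^ε} → 0), so ρ ≤ ε for all ε > 0, i.e. ρ = 0. Every nonconstant polynomial has order 0.
Therefore ρ = 0.

Order ρ = 0.


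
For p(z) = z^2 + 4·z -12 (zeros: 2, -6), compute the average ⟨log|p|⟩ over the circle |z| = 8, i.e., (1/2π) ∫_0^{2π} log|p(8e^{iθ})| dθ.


Zeros: -6, 2; r = 8.
Inside |z| < r: -6, 2. Outside (|z| ≥ r): ∅.
p(0) = -12, so log|p(0)| = log(12) = 2.4849.
Apply Jensen: I(r) = log|p(0)| + Σ_k log(r/|z_k|), summed over zeros inside |z| < r.
  log(r/|z_k|) for z_k = 2: log(8/2) = 1.3863
  log(r/|z_k|) for z_k = -6: log(8/6) = 0.2877
Sum over inside zeros: 1.6740.
I(r) = log|p(0)| + (inside sum) = 2.4849 + 1.6740 = 4.1589.
Closed form (all zeros inside, monic): I(r) = n·log(r) = 2·log(8) = 4.1589. ✓

I(r) ≈ 4.1589.


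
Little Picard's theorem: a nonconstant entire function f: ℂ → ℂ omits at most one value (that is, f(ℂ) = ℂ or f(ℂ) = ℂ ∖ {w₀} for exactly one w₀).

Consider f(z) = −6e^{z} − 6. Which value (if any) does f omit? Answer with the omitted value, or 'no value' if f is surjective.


Little Picard bounds the complement of f(ℂ) to at most one point.
e^{z} is never zero on ℂ, so -6·e^{z} takes every value in ℂ ∖ {0}. Adding -6 shifts the range to ℂ ∖ {-6}. Thus f omits exactly the value -6.

Omitted value: -6.


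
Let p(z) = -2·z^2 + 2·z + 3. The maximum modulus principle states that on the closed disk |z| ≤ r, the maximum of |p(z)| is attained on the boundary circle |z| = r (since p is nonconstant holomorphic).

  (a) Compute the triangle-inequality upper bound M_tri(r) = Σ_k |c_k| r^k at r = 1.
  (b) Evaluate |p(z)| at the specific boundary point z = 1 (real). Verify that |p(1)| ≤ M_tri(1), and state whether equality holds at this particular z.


Coefficients: c_0 = 3, c_1 = 2, c_2 = -2. Radius r = 1.
Part (a). Triangle bound: M_tri(r) = Σ_k |c_k| r^k
  = |3|·1^0 + |2|·1^1 + |-2|·1^2
  = 3 + 2 + 2 = 7.
This bounds M(r) := max_{|z|=r} |p(z)| from above; equality holds iff all terms c_k z^k can be made to align in phase at a single z on |z|=r.
Part (b). At z = 1 (real, on the circle |z| = r):
  p(1) = (3)·1^0 + (2)·1^1 + (-2)·1^2 = 3.
  |p(1)| = 3.
Check: |p(1)| = 3 ≤ 7 = M_tri(1). ✓ Equality does not hold at z = 1 (the coefficients have mixed signs, so the terms do not all align in phase there).

M_tri(1) = 7; |p(1)| = 3; equality at z=1: no.


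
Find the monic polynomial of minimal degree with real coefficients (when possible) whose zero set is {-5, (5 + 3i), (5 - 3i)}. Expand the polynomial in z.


The polynomial is p(z) = ∏_{α ∈ S} (z − α), where S = {-5, (5 + 3i), (5 - 3i)}.
Expanding the product yields: p(z) = z^3 -5·z^2 -16·z + 170.
Note conjugate pairs combine to real quadratics: (z − (5+3i))(z − (5−3i)) = z² − 10z + 34.
The resulting polynomial has degree 3 and real coefficients as required.

p(z) = z^3 -5·z^2 -16·z + 170.


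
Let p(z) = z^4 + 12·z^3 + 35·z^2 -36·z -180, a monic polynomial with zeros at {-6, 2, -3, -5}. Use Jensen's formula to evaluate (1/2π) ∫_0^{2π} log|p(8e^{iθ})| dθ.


Zeros: -6, -5, -3, 2; r = 8.
Inside |z| < r: -6, -5, -3, 2. Outside (|z| ≥ r): ∅.
p(0) = -180, so log|p(0)| = log(180) = 5.1930.
Apply Jensen: I(r) = log|p(0)| + Σ_k log(r/|z_k|), summed over zeros inside |z| < r.
  log(r/|z_k|) for z_k = -6: log(8/6) = 0.2877
  log(r/|z_k|) for z_k = 2: log(8/2) = 1.3863
  log(r/|z_k|) for z_k = -3: log(8/3) = 0.9808
  log(r/|z_k|) for z_k = -5: log(8/5) = 0.4700
Sum over inside zeros: 3.1248.
I(r) = log|p(0)| + (inside sum) = 5.1930 + 3.1248 = 8.3178.
Closed form (all zeros inside, monic): I(r) = n·log(r) = 4·log(8) = 8.3178. ✓

I(r) ≈ 8.3178.


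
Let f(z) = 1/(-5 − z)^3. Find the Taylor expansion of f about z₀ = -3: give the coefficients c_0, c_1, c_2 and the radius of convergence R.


Let w = z − z₀, so z = z₀ + w.
Then -5 − z = -5 − (z₀ + w) = (-5 − z₀) − w = -2 − w.
f(z) = 1/(-2 − w)^3 = (1/(-2)^3) · (1 − w/(-2))^{−3}.
By the binomial series (1−u)^{−3} = Σ_{n≥0} C(n+2, 2) u^n for |u|<1, with u = w/(-2):
  c_n = C(n+2, 2) / (-2)^(n+3).
  c_0 = 1/(-2)^3 = -1/8.
  c_1 = 3/(-2)^4 = 3/16.
  c_2 = 6/(-2)^5 = -3/16.
The series is valid for |w/d| < 1, i.e. |z − z₀| < |d|.
Radius of convergence: R = |-5 − z₀| = |-2| = 2 (distance from z₀ to the singularity z = -5).

c_0 = -1/8, c_1 = 3/16, c_2 = -3/16; R = 2.


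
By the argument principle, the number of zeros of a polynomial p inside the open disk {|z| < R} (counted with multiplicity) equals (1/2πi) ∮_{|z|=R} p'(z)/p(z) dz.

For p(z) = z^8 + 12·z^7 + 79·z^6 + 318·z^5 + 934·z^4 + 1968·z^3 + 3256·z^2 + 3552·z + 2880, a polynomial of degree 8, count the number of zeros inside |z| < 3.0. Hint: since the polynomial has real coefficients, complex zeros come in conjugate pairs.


The zeros of p are: (-3 + 3i), (-3 - 3i), (-1 + 2i), (-1 - 2i), (0 + 2i), (0 - 2i), (-2 + 2i), (-2 - 2i).
Their magnitudes are: 4.243, 4.243, 2.236, 2.236, 2, 2, 2.828, 2.828.
Zeros with |z| < R = 3.0: (-1 + 2i), (-1 - 2i), (0 + 2i), (0 - 2i), (-2 + 2i), (-2 - 2i).
Count = 6.
By the argument principle, (1/2πi) ∮_{|z|=R} p'(z)/p(z) dz equals exactly this count.

Number of zeros inside |z| < 3.0: 6.


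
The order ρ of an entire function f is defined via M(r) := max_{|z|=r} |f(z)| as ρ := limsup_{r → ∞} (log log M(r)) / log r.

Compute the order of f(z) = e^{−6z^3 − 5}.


|e^{−6z^3 − 5}| = e^{Re(-6·z^3) + -5} ≤ e^{6|z|^3 + -5} = e^{6r^3 + -5} on |z| = r, so ρ ≤ 3. Choosing z on |z|=r so that -6·z^3 is real positive (always possible by picking arg z appropriately) gives |f(z)| = e^{6r^3 + -5}, matching the bound. The additive constant -5 does not affect log log M(r) ~ 3·log r. Hence ρ = 3.
Therefore ρ = 3.

Order ρ = 3.


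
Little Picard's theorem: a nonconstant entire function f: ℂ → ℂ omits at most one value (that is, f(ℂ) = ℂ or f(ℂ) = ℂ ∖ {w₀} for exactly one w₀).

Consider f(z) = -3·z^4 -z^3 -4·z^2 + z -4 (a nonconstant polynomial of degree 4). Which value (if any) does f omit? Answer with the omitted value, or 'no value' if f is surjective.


Little Picard bounds the complement of f(ℂ) to at most one point.
For every w ∈ ℂ, the equation p(z) − w = 0 is a nonconstant polynomial in z and hence has at least one root by the fundamental theorem of algebra. So p is surjective onto ℂ, omitting no value.

Omitted value: no value.


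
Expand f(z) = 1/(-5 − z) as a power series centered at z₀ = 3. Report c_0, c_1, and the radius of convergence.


Let w = z − z₀, so z = z₀ + w.
Then -5 − z = -5 − (z₀ + w) = (-5 − z₀) − w = -8 − w.
f(z) = 1/(-8 − w) = (1/(-8)) · 1/(1 − w/(-8)) = Σ_{n≥0} w^n / (-8)^(n+1).
So c_n = 1/(-8)^(n+1):
  c_0 = 1/(-8)^1 = -1/8.
  c_1 = 1/(-8)^2 = 1/64.
The series is valid for |w/d| < 1, i.e. |z − z₀| < |d|.
Radius of convergence: R = |-5 − z₀| = |-8| = 8 (distance from z₀ to the singularity z = -5).

c_0 = -1/8, c_1 = 1/64; R = 8.


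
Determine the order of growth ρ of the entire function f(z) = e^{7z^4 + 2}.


|e^{7z^4 + 2}| = e^{Re(7·z^4) + 2} ≤ e^{7|z|^4 + 2} = e^{7r^4 + 2} on |z| = r, so ρ ≤ 4. Choosing z on |z|=r so that 7·z^4 is real positive (always possible by picking arg z appropriately) gives |f(z)| = e^{7r^4 + 2}, matching the bound. The additive constant 2 does not affect log log M(r) ~ 4·log r. Hence ρ = 4.
Therefore ρ = 4.

Order ρ = 4.


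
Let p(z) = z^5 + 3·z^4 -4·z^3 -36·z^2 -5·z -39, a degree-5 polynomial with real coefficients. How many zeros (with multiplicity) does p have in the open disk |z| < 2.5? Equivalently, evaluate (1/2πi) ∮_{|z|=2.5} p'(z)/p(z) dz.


The zeros of p are: (0 + 1i), (0 - 1i), (-3 + 2i), (-3 - 2i), 3.
Their magnitudes are: 1, 1, 3.606, 3.606, 3.
Zeros with |z| < R = 2.5: (0 + 1i), (0 - 1i).
Count = 2.
By the argument principle, (1/2πi) ∮_{|z|=R} p'(z)/p(z) dz equals exactly this count.

Number of zeros inside |z| < 2.5: 2.


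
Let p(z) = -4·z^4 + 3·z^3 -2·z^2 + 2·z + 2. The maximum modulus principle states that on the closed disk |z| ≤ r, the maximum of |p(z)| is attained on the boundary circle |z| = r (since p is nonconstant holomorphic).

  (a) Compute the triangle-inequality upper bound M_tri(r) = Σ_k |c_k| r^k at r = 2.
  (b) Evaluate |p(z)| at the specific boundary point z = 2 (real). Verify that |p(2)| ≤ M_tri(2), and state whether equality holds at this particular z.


Coefficients: c_0 = 2, c_1 = 2, c_2 = -2, c_3 = 3, c_4 = -4. Radius r = 2.
Part (a). Triangle bound: M_tri(r) = Σ_k |c_k| r^k
  = |2|·2^0 + |2|·2^1 + |-2|·2^2 + |3|·2^3 + |-4|·2^4
  = 2 + 4 + 8 + 24 + 64 = 102.
This bounds M(r) := max_{|z|=r} |p(z)| from above; equality holds iff all terms c_k z^k can be made to align in phase at a single z on |z|=r.
Part (b). At z = 2 (real, on the circle |z| = r):
  p(2) = (2)·2^0 + (2)·2^1 + (-2)·2^2 + (3)·2^3 + (-4)·2^4 = -42.
  |p(2)| = 42.
Check: |p(2)| = 42 ≤ 102 = M_tri(2). ✓ Equality does not hold at z = 2 (the coefficients have mixed signs, so the terms do not all align in phase there).

M_tri(2) = 102; |p(2)| = 42; equality at z=2: no.


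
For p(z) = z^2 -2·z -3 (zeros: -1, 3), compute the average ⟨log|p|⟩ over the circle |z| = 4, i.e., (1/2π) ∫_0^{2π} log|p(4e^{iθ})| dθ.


Zeros: -1, 3; r = 4.
Inside |z| < r: -1, 3. Outside (|z| ≥ r): ∅.
p(0) = -3, so log|p(0)| = log(3) = 1.0986.
Apply Jensen: I(r) = log|p(0)| + Σ_k log(r/|z_k|), summed over zeros inside |z| < r.
  log(r/|z_k|) for z_k = -1: log(4/1) = 1.3863
  log(r/|z_k|) for z_k = 3: log(4/3) = 0.2877
Sum over inside zeros: 1.6740.
I(r) = log|p(0)| + (inside sum) = 1.0986 + 1.6740 = 2.7726.
Closed form (all zeros inside, monic): I(r) = n·log(r) = 2·log(4) = 2.7726. ✓

I(r) ≈ 2.7726.


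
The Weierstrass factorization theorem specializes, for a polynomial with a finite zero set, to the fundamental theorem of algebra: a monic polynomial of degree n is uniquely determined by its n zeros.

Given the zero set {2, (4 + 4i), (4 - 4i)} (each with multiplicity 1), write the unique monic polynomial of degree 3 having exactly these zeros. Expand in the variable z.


The polynomial is p(z) = ∏_{α ∈ S} (z − α), where S = {2, (4 + 4i), (4 - 4i)}.
Expanding the product yields: p(z) = z^3 -10·z^2 + 48·z -64.
Note conjugate pairs combine to real quadratics: (z − (4+4i))(z − (4−4i)) = z² − 8z + 32.
The resulting polynomial has degree 3 and real coefficients as required.

p(z) = z^3 -10·z^2 + 48·z -64.


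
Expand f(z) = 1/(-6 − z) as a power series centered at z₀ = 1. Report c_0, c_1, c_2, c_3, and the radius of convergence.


Let w = z − z₀, so z = z₀ + w.
Then -6 − z = -6 − (z₀ + w) = (-6 − z₀) − w = -7 − w.
f(z) = 1/(-7 − w) = (1/(-7)) · 1/(1 − w/(-7)) = Σ_{n≥0} w^n / (-7)^(n+1).
So c_n = 1/(-7)^(n+1):
  c_0 = 1/(-7)^1 = -1/7.
  c_1 = 1/(-7)^2 = 1/49.
  c_2 = 1/(-7)^3 = -1/343.
  c_3 = 1/(-7)^4 = 1/2401.
The series is valid for |w/d| < 1, i.e. |z − z₀| < |d|.
Radius of convergence: R = |-6 − z₀| = |-7| = 7 (distance from z₀ to the singularity z = -6).

c_0 = -1/7, c_1 = 1/49, c_2 = -1/343, c_3 = 1/2401; R = 7.


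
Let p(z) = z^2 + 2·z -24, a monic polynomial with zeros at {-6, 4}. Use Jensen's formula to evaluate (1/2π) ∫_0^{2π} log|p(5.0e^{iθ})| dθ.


Zeros: -6, 4; r = 5.0.
Inside |z| < r: 4. Outside (|z| ≥ r): -6.
p(0) = -24, so log|p(0)| = log(24) = 3.1781.
Apply Jensen: I(r) = log|p(0)| + Σ_k log(r/|z_k|), summed over zeros inside |z| < r.
  log(r/|z_k|) for z_k = 4: log(5.0/4) = 0.2231
  Outside zeros (-6) contribute nothing to the Jensen sum.
Sum over inside zeros: 0.2231.
I(r) = log|p(0)| + (inside sum) = 3.1781 + 0.2231 = 3.4012.
Note: since some zeros are outside |z| ≤ r, the simplified n·log(r) form does NOT apply — only the inside zeros contribute.

I(r) ≈ 3.4012.


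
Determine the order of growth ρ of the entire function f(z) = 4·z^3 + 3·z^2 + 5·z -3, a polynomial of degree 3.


|f(z)| ≤ Σ|c_k|·r^k = O(r^3) as r → ∞. Polynomial growth is O(e^{r^ε}) for every ε > 0 (since r^3/e^{r^ε} → 0), so ρ ≤ ε for all ε > 0, i.e. ρ = 0. Every nonconstant polynomial has order 0.
Therefore ρ = 0.

Order ρ = 0.


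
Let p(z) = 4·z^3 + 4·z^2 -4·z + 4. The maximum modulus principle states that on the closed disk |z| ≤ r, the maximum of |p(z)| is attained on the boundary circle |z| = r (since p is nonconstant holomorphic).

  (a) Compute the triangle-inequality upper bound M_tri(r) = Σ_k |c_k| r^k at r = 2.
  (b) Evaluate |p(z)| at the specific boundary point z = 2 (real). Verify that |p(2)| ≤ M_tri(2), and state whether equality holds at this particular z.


Coefficients: c_0 = 4, c_1 = -4, c_2 = 4, c_3 = 4. Radius r = 2.
Part (a). Triangle bound: M_tri(r) = Σ_k |c_k| r^k
  = |4|·2^0 + |-4|·2^1 + |4|·2^2 + |4|·2^3
  = 4 + 8 + 16 + 32 = 60.
This bounds M(r) := max_{|z|=r} |p(z)| from above; equality holds iff all terms c_k z^k can be made to align in phase at a single z on |z|=r.
Part (b). At z = 2 (real, on the circle |z| = r):
  p(2) = (4)·2^0 + (-4)·2^1 + (4)·2^2 + (4)·2^3 = 44.
  |p(2)| = 44.
Check: |p(2)| = 44 ≤ 60 = M_tri(2). ✓ Equality does not hold at z = 2 (the coefficients have mixed signs, so the terms do not all align in phase there).

M_tri(2) = 60; |p(2)| = 44; equality at z=2: no.


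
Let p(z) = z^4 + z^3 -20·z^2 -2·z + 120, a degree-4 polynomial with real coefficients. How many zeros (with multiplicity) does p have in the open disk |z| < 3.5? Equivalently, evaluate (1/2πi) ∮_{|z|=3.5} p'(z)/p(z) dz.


The zeros of p are: (3 + 1i), (3 - 1i), -4, -3.
Their magnitudes are: 3.162, 3.162, 4, 3.
Zeros with |z| < R = 3.5: (3 + 1i), (3 - 1i), -3.
Count = 3.
By the argument principle, (1/2πi) ∮_{|z|=R} p'(z)/p(z) dz equals exactly this count.

Number of zeros inside |z| < 3.5: 3.


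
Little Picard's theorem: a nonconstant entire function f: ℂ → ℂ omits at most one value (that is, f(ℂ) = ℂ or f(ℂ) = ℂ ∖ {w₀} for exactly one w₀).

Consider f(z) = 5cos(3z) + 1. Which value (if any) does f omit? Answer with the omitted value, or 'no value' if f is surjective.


Little Picard bounds the complement of f(ℂ) to at most one point.
cos is entire and surjective onto ℂ: for every w ∈ ℂ, cos(ζ) = w has a solution ζ ∈ ℂ (e.g., via the complex inverse arccos). With ζ = 3z this gives z = ζ/(3). Then 5·cos(3z) takes every value in 5·ℂ = ℂ, and adding 1 is a bijection of ℂ. So f is surjective and omits no value. (Note: only on the real line is cos bounded by [−1, 1].)

Omitted value: no value.


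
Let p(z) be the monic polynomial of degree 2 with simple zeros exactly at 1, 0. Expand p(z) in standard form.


The polynomial is p(z) = ∏_{α ∈ S} (z − α), where S = {1, 0}.
Expanding the product yields: p(z) = z^2 -z.
The resulting polynomial has degree 2 and real coefficients as required.

p(z) = z^2 -z.


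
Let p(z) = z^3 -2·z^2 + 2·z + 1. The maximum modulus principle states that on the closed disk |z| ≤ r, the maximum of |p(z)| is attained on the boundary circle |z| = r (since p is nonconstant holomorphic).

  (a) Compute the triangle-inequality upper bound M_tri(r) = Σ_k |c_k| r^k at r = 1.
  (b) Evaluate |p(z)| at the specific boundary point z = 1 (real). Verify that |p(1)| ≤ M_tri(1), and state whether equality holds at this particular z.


Coefficients: c_0 = 1, c_1 = 2, c_2 = -2, c_3 = 1. Radius r = 1.
Part (a). Triangle bound: M_tri(r) = Σ_k |c_k| r^k
  = |1|·1^0 + |2|·1^1 + |-2|·1^2 + |1|·1^3
  = 1 + 2 + 2 + 1 = 6.
This bounds M(r) := max_{|z|=r} |p(z)| from above; equality holds iff all terms c_k z^k can be made to align in phase at a single z on |z|=r.
Part (b). At z = 1 (real, on the circle |z| = r):
  p(1) = (1)·1^0 + (2)·1^1 + (-2)·1^2 + (1)·1^3 = 2.
  |p(1)| = 2.
Check: |p(1)| = 2 ≤ 6 = M_tri(1). ✓ Equality does not hold at z = 1 (the coefficients have mixed signs, so the terms do not all align in phase there).

M_tri(1) = 6; |p(1)| = 2; equality at z=1: no.


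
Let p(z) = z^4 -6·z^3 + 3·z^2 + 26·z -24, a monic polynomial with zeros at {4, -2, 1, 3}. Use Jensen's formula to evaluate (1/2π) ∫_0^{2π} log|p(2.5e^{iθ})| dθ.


Zeros: -2, 1, 3, 4; r = 2.5.
Inside |z| < r: -2, 1. Outside (|z| ≥ r): 3, 4.
p(0) = -24, so log|p(0)| = log(24) = 3.1781.
Apply Jensen: I(r) = log|p(0)| + Σ_k log(r/|z_k|), summed over zeros inside |z| < r.
  log(r/|z_k|) for z_k = -2: log(2.5/2) = 0.2231
  log(r/|z_k|) for z_k = 1: log(2.5/1) = 0.9163
  Outside zeros (3, 4) contribute nothing to the Jensen sum.
Sum over inside zeros: 1.1394.
I(r) = log|p(0)| + (inside sum) = 3.1781 + 1.1394 = 4.3175.
Note: since some zeros are outside |z| ≤ r, the simplified n·log(r) form does NOT apply — only the inside zeros contribute.

I(r) ≈ 4.3175.


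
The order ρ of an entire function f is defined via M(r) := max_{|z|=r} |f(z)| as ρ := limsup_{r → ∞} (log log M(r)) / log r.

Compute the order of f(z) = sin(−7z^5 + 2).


Write sin(w) = (e^{iw} ± e^{−iw})/(2 or 2i), so |sin(w)| ≤ e^{|w|}. With w = −7z^5 + 2, |w| ≤ 7r^5 + 2 on |z|=r, giving M(r) ≤ e^{7r^5 + 2} and ρ ≤ 5. For the lower bound, choose z on |z|=r with -7z^5 purely imaginary of modulus 7r^5; then |sin(−7z^5 + 2)| grows like e^{7r^5}/2, so ρ ≥ 5. Hence ρ = 5.
Therefore ρ = 5.

Order ρ = 5.


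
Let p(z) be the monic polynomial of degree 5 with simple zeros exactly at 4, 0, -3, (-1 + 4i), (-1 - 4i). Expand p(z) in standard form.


The polynomial is p(z) = ∏_{α ∈ S} (z − α), where S = {4, 0, -3, (-1 + 4i), (-1 - 4i)}.
Expanding the product yields: p(z) = z^5 + z^4 + 3·z^3 -41·z^2 -204·z.
Note conjugate pairs combine to real quadratics: (z − (-1+4i))(z − (-1−4i)) = z² + 2z + 17.
The resulting polynomial has degree 5 and real coefficients as required.

p(z) = z^5 + z^4 + 3·z^3 -41·z^2 -204·z.


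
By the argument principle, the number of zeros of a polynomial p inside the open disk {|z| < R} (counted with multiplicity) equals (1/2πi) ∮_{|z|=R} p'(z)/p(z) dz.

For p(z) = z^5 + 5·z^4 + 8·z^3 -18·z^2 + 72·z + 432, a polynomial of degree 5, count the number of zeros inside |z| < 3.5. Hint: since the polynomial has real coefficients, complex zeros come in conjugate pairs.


The zeros of p are: (-3 + 3i), (-3 - 3i), (2 + 2i), (2 - 2i), -3.
Their magnitudes are: 4.243, 4.243, 2.828, 2.828, 3.
Zeros with |z| < R = 3.5: (2 + 2i), (2 - 2i), -3.
Count = 3.
By the argument principle, (1/2πi) ∮_{|z|=R} p'(z)/p(z) dz equals exactly this count.

Number of zeros inside |z| < 3.5: 3.


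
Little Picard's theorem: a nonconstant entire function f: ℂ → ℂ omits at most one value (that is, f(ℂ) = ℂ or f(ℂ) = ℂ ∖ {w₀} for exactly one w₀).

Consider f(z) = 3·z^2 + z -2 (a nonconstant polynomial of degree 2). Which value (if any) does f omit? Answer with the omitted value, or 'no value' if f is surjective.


Little Picard bounds the complement of f(ℂ) to at most one point.
For every w ∈ ℂ, the equation p(z) − w = 0 is a nonconstant polynomial in z and hence has at least one root by the fundamental theorem of algebra. So p is surjective onto ℂ, omitting no value.

Omitted value: no value.


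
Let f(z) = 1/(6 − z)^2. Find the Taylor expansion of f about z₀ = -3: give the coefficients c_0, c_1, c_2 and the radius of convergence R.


Let w = z − z₀, so z = z₀ + w.
Then 6 − z = 6 − (z₀ + w) = (6 − z₀) − w = 9 − w.
f(z) = 1/(9 − w)^2 = (1/(9)^2) · (1 − w/(9))^{−2}.
By the binomial series (1−u)^{−2} = Σ_{n≥0} C(n+1, 1) u^n for |u|<1, with u = w/(9):
  c_n = C(n+1, 1) / (9)^(n+2).
  c_0 = 1/(9)^2 = 1/81.
  c_1 = 2/(9)^3 = 2/729.
  c_2 = 3/(9)^4 = 1/2187.
The series is valid for |w/d| < 1, i.e. |z − z₀| < |d|.
Radius of convergence: R = |6 − z₀| = |9| = 9 (distance from z₀ to the singularity z = 6).

c_0 = 1/81, c_1 = 2/729, c_2 = 1/2187; R = 9.


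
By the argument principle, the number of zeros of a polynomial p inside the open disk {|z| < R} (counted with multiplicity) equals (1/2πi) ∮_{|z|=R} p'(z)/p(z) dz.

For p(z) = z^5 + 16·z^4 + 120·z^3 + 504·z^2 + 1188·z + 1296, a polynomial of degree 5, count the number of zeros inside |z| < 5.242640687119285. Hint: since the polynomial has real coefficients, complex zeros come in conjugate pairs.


The zeros of p are: (-3 + 3i), (-3 - 3i), -4, (-3 + 3i), (-3 - 3i).
Their magnitudes are: 4.243, 4.243, 4, 4.243, 4.243.
Zeros with |z| < R = 5.242640687119285: (-3 + 3i), (-3 - 3i), -4, (-3 + 3i), (-3 - 3i).
Count = 5.
By the argument principle, (1/2πi) ∮_{|z|=R} p'(z)/p(z) dz equals exactly this count.

Number of zeros inside |z| < 5.242640687119285: 5.


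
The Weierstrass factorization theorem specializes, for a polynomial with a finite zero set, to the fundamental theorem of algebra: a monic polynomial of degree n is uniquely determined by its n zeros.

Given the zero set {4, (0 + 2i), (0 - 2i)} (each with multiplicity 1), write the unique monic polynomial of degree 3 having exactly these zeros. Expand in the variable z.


The polynomial is p(z) = ∏_{α ∈ S} (z − α), where S = {4, (0 + 2i), (0 - 2i)}.
Expanding the product yields: p(z) = z^3 -4·z^2 + 4·z -16.
Note conjugate pairs combine to real quadratics: (z − (0+2i))(z − (0−2i)) = z² + 4.
The resulting polynomial has degree 3 and real coefficients as required.

p(z) = z^3 -4·z^2 + 4·z -16.


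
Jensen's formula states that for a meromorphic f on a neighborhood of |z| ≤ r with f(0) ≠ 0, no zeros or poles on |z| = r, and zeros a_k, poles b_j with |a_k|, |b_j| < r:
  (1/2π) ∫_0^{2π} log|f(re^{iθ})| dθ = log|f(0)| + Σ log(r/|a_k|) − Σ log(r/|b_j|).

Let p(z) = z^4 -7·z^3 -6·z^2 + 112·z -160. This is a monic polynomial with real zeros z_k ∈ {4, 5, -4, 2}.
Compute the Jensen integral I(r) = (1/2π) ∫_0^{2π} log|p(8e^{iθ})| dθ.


Zeros: -4, 2, 4, 5; r = 8.
Inside |z| < r: -4, 2, 4, 5. Outside (|z| ≥ r): ∅.
p(0) = -160, so log|p(0)| = log(160) = 5.0752.
Apply Jensen: I(r) = log|p(0)| + Σ_k log(r/|z_k|), summed over zeros inside |z| < r.
  log(r/|z_k|) for z_k = 4: log(8/4) = 0.6931
  log(r/|z_k|) for z_k = 5: log(8/5) = 0.4700
  log(r/|z_k|) for z_k = -4: log(8/4) = 0.6931
  log(r/|z_k|) for z_k = 2: log(8/2) = 1.3863
Sum over inside zeros: 3.2426.
I(r) = log|p(0)| + (inside sum) = 5.0752 + 3.2426 = 8.3178.
Closed form (all zeros inside, monic): I(r) = n·log(r) = 4·log(8) = 8.3178. ✓

I(r) ≈ 8.3178.


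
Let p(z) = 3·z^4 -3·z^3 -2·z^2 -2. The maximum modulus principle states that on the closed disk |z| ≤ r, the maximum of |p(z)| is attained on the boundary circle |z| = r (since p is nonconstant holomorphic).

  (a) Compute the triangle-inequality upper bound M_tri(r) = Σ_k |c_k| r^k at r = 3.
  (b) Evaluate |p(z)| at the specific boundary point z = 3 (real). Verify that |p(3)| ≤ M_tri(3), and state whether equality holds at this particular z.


Coefficients: c_0 = -2, c_1 = 0, c_2 = -2, c_3 = -3, c_4 = 3. Radius r = 3.
Part (a). Triangle bound: M_tri(r) = Σ_k |c_k| r^k
  = |-2|·3^0 + |0|·3^1 + |-2|·3^2 + |-3|·3^3 + |3|·3^4
  = 2 + 0 + 18 + 81 + 243 = 344.
This bounds M(r) := max_{|z|=r} |p(z)| from above; equality holds iff all terms c_k z^k can be made to align in phase at a single z on |z|=r.
Part (b). At z = 3 (real, on the circle |z| = r):
  p(3) = (-2)·3^0 + (0)·3^1 + (-2)·3^2 + (-3)·3^3 + (3)·3^4 = 142.
  |p(3)| = 142.
Check: |p(3)| = 142 ≤ 344 = M_tri(3). ✓ Equality does not hold at z = 3 (the coefficients have mixed signs, so the terms do not all align in phase there).

M_tri(3) = 344; |p(3)| = 142; equality at z=3: no.


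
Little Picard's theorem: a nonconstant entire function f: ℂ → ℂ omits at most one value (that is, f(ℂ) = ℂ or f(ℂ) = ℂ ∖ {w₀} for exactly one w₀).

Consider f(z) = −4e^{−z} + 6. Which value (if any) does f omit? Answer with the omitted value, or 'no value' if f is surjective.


Little Picard bounds the complement of f(ℂ) to at most one point.
e^{−z} is never zero on ℂ, so -4·e^{−z} takes every value in ℂ ∖ {0}. Adding 6 shifts the range to ℂ ∖ {6}. Thus f omits exactly the value 6.

Omitted value: 6.


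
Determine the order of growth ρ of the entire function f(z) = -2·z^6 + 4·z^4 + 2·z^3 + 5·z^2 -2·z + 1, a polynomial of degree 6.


|f(z)| ≤ Σ|c_k|·r^k = O(r^6) as r → ∞. Polynomial growth is O(e^{r^ε}) for every ε > 0 (since r^6/e^{r^ε} → 0), so ρ ≤ ε for all ε > 0, i.e. ρ = 0. Every nonconstant polynomial has order 0.
Therefore ρ = 0.

Order ρ = 0.


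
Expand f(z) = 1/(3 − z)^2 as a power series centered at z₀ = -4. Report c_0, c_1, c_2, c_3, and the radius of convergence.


Let w = z − z₀, so z = z₀ + w.
Then 3 − z = 3 − (z₀ + w) = (3 − z₀) − w = 7 − w.
f(z) = 1/(7 − w)^2 = (1/(7)^2) · (1 − w/(7))^{−2}.
By the binomial series (1−u)^{−2} = Σ_{n≥0} C(n+1, 1) u^n for |u|<1, with u = w/(7):
  c_n = C(n+1, 1) / (7)^(n+2).
  c_0 = 1/(7)^2 = 1/49.
  c_1 = 2/(7)^3 = 2/343.
  c_2 = 3/(7)^4 = 3/2401.
  c_3 = 4/(7)^5 = 4/16807.
The series is valid for |w/d| < 1, i.e. |z − z₀| < |d|.
Radius of convergence: R = |3 − z₀| = |7| = 7 (distance from z₀ to the singularity z = 3).

c_0 = 1/49, c_1 = 2/343, c_2 = 3/2401, c_3 = 4/16807; R = 7.


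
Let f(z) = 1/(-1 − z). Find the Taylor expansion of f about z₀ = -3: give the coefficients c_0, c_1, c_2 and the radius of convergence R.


Let w = z − z₀, so z = z₀ + w.
Then -1 − z = -1 − (z₀ + w) = (-1 − z₀) − w = 2 − w.
f(z) = 1/(2 − w) = (1/(2)) · 1/(1 − w/(2)) = Σ_{n≥0} w^n / (2)^(n+1).
So c_n = 1/(2)^(n+1):
  c_0 = 1/(2)^1 = 1/2.
  c_1 = 1/(2)^2 = 1/4.
  c_2 = 1/(2)^3 = 1/8.
The series is valid for |w/d| < 1, i.e. |z − z₀| < |d|.
Radius of convergence: R = |-1 − z₀| = |2| = 2 (distance from z₀ to the singularity z = -1).

c_0 = 1/2, c_1 = 1/4, c_2 = 1/8; R = 2.


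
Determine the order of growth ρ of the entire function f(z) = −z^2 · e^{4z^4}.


M(r) = max_{|z|=r} |-1|·|z|^2·|e^{4z^4}| = 1·r^2 · e^{4r^4} (the factors attain their maxima compatibly on |z|=r). Then log M(r) = log 1 + 2·log r + 4r^4, dominated by the last term, so log log M(r) ~ 4·log r. The polynomial factor -1z^2 contributes only a log r term and does not affect the order. ρ = 4.
Therefore ρ = 4.

Order ρ = 4.


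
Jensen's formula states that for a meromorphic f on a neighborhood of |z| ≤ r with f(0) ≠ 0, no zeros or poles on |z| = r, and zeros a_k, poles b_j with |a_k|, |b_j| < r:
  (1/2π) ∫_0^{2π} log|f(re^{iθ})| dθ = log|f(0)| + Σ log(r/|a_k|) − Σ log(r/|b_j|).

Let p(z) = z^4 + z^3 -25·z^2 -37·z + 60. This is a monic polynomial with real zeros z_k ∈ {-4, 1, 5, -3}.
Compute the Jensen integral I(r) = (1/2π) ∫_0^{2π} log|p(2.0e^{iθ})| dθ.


Zeros: -4, -3, 1, 5; r = 2.0.
Inside |z| < r: 1. Outside (|z| ≥ r): -4, -3, 5.
p(0) = 60, so log|p(0)| = log(60) = 4.0943.
Apply Jensen: I(r) = log|p(0)| + Σ_k log(r/|z_k|), summed over zeros inside |z| < r.
  log(r/|z_k|) for z_k = 1: log(2.0/1) = 0.6931
  Outside zeros (-4, -3, 5) contribute nothing to the Jensen sum.
Sum over inside zeros: 0.6931.
I(r) = log|p(0)| + (inside sum) = 4.0943 + 0.6931 = 4.7875.
Note: since some zeros are outside |z| ≤ r, the simplified n·log(r) form does NOT apply — only the inside zeros contribute.

I(r) ≈ 4.7875.


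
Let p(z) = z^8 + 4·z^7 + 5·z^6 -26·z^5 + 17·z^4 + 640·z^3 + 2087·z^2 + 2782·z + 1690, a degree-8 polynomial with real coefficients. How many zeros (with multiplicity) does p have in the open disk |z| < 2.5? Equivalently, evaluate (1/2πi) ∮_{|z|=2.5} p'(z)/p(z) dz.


The zeros of p are: (-1 + 1i), (-1 - 1i), (-2 + 3i), (-2 - 3i), (3 + 2i), (3 - 2i), (-2 + 1i), (-2 - 1i).
Their magnitudes are: 1.414, 1.414, 3.606, 3.606, 3.606, 3.606, 2.236, 2.236.
Zeros with |z| < R = 2.5: (-1 + 1i), (-1 - 1i), (-2 + 1i), (-2 - 1i).
Count = 4.
By the argument principle, (1/2πi) ∮_{|z|=R} p'(z)/p(z) dz equals exactly this count.

Number of zeros inside |z| < 2.5: 4.


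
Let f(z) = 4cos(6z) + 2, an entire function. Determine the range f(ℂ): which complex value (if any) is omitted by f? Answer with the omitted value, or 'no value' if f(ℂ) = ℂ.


Little Picard bounds the complement of f(ℂ) to at most one point.
cos is entire and surjective onto ℂ: for every w ∈ ℂ, cos(ζ) = w has a solution ζ ∈ ℂ (e.g., via the complex inverse arccos). With ζ = 6z this gives z = ζ/(6). Then 4·cos(6z) takes every value in 4·ℂ = ℂ, and adding 2 is a bijection of ℂ. So f is surjective and omits no value. (Note: only on the real line is cos bounded by [−1, 1].)

Omitted value: no value.


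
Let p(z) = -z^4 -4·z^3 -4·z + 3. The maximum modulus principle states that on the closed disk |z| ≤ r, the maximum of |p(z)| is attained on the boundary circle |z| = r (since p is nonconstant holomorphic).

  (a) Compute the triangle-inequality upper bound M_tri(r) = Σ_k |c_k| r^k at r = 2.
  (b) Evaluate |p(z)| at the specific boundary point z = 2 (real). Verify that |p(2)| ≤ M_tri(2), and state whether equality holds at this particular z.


Coefficients: c_0 = 3, c_1 = -4, c_2 = 0, c_3 = -4, c_4 = -1. Radius r = 2.
Part (a). Triangle bound: M_tri(r) = Σ_k |c_k| r^k
  = |3|·2^0 + |-4|·2^1 + |0|·2^2 + |-4|·2^3 + |-1|·2^4
  = 3 + 8 + 0 + 32 + 16 = 59.
This bounds M(r) := max_{|z|=r} |p(z)| from above; equality holds iff all terms c_k z^k can be made to align in phase at a single z on |z|=r.
Part (b). At z = 2 (real, on the circle |z| = r):
  p(2) = (3)·2^0 + (-4)·2^1 + (0)·2^2 + (-4)·2^3 + (-1)·2^4 = -53.
  |p(2)| = 53.
Check: |p(2)| = 53 ≤ 59 = M_tri(2). ✓ Equality does not hold at z = 2 (the coefficients have mixed signs, so the terms do not all align in phase there).

M_tri(2) = 59; |p(2)| = 53; equality at z=2: no.


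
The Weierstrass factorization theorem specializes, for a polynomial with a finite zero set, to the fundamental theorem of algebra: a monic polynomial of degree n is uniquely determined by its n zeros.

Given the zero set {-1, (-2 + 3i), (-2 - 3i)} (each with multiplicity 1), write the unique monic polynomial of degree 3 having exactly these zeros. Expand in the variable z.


The polynomial is p(z) = ∏_{α ∈ S} (z − α), where S = {-1, (-2 + 3i), (-2 - 3i)}.
Expanding the product yields: p(z) = z^3 + 5·z^2 + 17·z + 13.
Note conjugate pairs combine to real quadratics: (z − (-2+3i))(z − (-2−3i)) = z² + 4z + 13.
The resulting polynomial has degree 3 and real coefficients as required.

p(z) = z^3 + 5·z^2 + 17·z + 13.
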